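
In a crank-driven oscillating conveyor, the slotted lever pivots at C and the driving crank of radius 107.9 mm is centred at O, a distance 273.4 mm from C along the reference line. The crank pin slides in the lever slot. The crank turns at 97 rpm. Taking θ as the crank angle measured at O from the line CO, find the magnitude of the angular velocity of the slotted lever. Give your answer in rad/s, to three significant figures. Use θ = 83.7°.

1.63

ω = 10.16 rad/s (from 97 rpm).
Crank pin A relative to C: A = (d + r cosθ, r sinθ); lever angle φ = atan2(r sinθ, d + r cosθ).
Differentiating tanφ: φ̇ = rω(d cosθ + r)/(d² + r² + 2dr cosθ).
d² + r² + 2dr cosθ = |CA|² = 0.0928643 m²;  d cosθ + r = +0.1379 m.
|ω_lever| = |0.1079·10.16·+0.1379| / 0.0928643 = 1.6276 rad/s.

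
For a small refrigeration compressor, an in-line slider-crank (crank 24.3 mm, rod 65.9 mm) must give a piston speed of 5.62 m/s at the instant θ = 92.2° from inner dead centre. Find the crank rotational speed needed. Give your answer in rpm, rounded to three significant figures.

For an in-line slider-crank, |v_piston| = rω|sinθ|·[1 + r cosθ/√(L² − r² sin²θ)].
With r = 0.0243 m, L = 0.0659 m, θ = 92.2°: the bracketed kinematic factor |dx/dθ| = 0.023912 m.
ω = v/|dx/dθ| = 5.62/0.023912 = 235.02 rad/s.
N = 60ω/(2π) = 2244.3 rpm.

2240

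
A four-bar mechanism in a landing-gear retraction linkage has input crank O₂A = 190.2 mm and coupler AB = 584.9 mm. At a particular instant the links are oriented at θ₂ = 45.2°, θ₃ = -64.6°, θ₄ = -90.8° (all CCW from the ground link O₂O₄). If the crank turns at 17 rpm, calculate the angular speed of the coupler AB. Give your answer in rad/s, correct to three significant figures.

0.911

ω₂ = 1.78 rad/s (from 17 rpm).
Differentiating the loop-closure r₂e^{iθ₂}+r₃e^{iθ₃}=r₁+r₄e^{iθ₄} gives r₂ω₂e^{iθ₂}+r₃ω₃e^{iθ₃}=r₄ω₄e^{iθ₄}.
Eliminating the other unknown: ω₃ = r₂ω₂ sin(θ₄−θ₂) / [r₃ sin(θ₃−θ₄)].
Numerator sine = -0.69466; denominator sine = +0.44151.
Result = 0.1902·1.78·(-0.69466) / (0.5849·(+0.44151)) = -0.91084 rad/s; magnitude 0.91084 rad/s.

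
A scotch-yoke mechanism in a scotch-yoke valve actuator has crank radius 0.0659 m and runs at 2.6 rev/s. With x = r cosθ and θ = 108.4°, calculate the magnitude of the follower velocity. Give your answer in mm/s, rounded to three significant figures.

ω = 16.34 rad/s (from 2.6 rev/s).
x = r cosθ ⇒ ẋ = −rω sinθ.
|v| = rω|sinθ| = 0.0659·16.34·|sin 108.4°| = 1.0215 m/s = 1021.5 mm/s.

1020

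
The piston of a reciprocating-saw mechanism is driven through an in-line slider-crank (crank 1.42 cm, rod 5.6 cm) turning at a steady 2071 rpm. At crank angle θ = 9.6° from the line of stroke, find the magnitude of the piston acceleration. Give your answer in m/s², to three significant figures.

819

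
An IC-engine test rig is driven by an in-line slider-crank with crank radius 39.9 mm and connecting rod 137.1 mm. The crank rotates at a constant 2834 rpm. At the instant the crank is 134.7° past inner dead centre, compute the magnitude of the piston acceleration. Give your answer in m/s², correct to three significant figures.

2460

ω = 2π·2834/60 = 296.8 rad/s
x(θ) = r cosθ + √(L² − r² sin²θ); with ω constant, a = ω²·d²x/dθ².
d²x/dθ² = −r cosθ − r²(cos2θ)/√u − r⁴ sin²2θ/(4u^{3/2}),  u = L² − r² sin²θ = 0.0179921 m².
Substituting r = 0.0399 m, L = 0.1371 m, θ = 134.7°: d²x/dθ² = +0.027927 m.
a = ω²·d²x/dθ² = (296.8)²·(+0.027927) = +2459.7 m/s²;  |a| = 2459.7 m/s².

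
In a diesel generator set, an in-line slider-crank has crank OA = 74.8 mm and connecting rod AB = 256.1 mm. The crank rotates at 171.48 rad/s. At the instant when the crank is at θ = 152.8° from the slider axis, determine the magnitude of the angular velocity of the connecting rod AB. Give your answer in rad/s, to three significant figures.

44.9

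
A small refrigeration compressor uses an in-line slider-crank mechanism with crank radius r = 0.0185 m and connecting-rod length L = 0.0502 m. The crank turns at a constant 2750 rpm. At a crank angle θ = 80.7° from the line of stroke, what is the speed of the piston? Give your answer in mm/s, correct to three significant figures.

ω = 2π·2750/60 = 288 rad/s
For an in-line slider-crank, x = r cosθ + √(L² − r² sin²θ), so v = −rω sinθ·[1 + r cosθ/√(L² − r² sin²θ)].
With r = 0.0185 m, L = 0.0502 m, θ = 80.7°: √(L² − r² sin²θ) = 0.046762 m.
v = −0.0185·288·0.98686·[1 + 0.0185·0.16160/0.046762] = -5.5937 m/s.
|v| = 5.5937 m/s = 5593.7 mm/s.

5590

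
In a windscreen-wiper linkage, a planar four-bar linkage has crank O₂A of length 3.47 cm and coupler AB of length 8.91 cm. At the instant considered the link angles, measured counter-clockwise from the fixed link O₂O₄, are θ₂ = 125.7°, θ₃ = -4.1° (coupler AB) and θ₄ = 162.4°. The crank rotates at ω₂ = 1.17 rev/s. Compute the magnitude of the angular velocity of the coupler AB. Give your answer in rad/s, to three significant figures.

7.33

ω₂ = 7.351 rad/s (from 1.17 rev/s).
Differentiating the loop-closure r₂e^{iθ₂}+r₃e^{iθ₃}=r₁+r₄e^{iθ₄} gives r₂ω₂e^{iθ₂}+r₃ω₃e^{iθ₃}=r₄ω₄e^{iθ₄}.
Eliminating the other unknown: ω₃ = r₂ω₂ sin(θ₄−θ₂) / [r₃ sin(θ₃−θ₄)].
Numerator sine = +0.59763; denominator sine = -0.23345.
Result = 0.0347·7.351·(+0.59763) / (0.0891·(-0.23345)) = -7.3293 rad/s; magnitude 7.3293 rad/s.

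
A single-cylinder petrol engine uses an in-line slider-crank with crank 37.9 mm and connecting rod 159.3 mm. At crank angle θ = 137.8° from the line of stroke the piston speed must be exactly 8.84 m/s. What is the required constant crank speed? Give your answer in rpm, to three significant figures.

For an in-line slider-crank, |v_piston| = rω|sinθ|·[1 + r cosθ/√(L² − r² sin²θ)].
With r = 0.0379 m, L = 0.1593 m, θ = 137.8°: the bracketed kinematic factor |dx/dθ| = 0.020913 m.
ω = v/|dx/dθ| = 8.84/0.020913 = 422.71 rad/s.
N = 60ω/(2π) = 4036.6 rpm.

4040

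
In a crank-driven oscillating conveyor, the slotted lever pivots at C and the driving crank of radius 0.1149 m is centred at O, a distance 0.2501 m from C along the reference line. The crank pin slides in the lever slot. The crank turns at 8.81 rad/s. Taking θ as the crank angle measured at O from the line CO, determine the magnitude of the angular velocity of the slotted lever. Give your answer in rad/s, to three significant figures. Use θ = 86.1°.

ω = 8.81 rad/s
Crank pin A relative to C: A = (d + r cosθ, r sinθ); lever angle φ = atan2(r sinθ, d + r cosθ).
Differentiating tanφ: φ̇ = rω(d cosθ + r)/(d² + r² + 2dr cosθ).
d² + r² + 2dr cosθ = |CA|² = 0.0796611 m²;  d cosθ + r = +0.13191 m.
|ω_lever| = |0.1149·8.81·+0.13191| / 0.0796611 = 1.6762 rad/s.

1.68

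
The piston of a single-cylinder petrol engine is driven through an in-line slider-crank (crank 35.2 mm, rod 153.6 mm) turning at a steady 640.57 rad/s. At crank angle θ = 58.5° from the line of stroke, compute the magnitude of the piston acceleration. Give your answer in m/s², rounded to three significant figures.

6050

ω = 640.6 rad/s
x(θ) = r cosθ + √(L² − r² sin²θ); with ω constant, a = ω²·d²x/dθ².
d²x/dθ² = −r cosθ − r²(cos2θ)/√u − r⁴ sin²2θ/(4u^{3/2}),  u = L² − r² sin²θ = 0.0226922 m².
Substituting r = 0.0352 m, L = 0.1536 m, θ = 58.5°: d²x/dθ² = -0.014747 m.
a = ω²·d²x/dθ² = (640.6)²·(-0.014747) = -6051.1 m/s²;  |a| = 6051.1 m/s².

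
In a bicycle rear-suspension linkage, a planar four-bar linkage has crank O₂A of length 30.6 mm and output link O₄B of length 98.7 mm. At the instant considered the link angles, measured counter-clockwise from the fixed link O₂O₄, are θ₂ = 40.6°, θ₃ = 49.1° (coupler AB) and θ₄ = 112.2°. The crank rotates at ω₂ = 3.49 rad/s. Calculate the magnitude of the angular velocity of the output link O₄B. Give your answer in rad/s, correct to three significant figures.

0.179

ω₂ = 3.49 rad/s
Differentiating the loop-closure r₂e^{iθ₂}+r₃e^{iθ₃}=r₁+r₄e^{iθ₄} gives r₂ω₂e^{iθ₂}+r₃ω₃e^{iθ₃}=r₄ω₄e^{iθ₄}.
Eliminating the other unknown: ω₄ = r₂ω₂ sin(θ₂−θ₃) / [r₄ sin(θ₄−θ₃)].
Numerator sine = -0.14781; denominator sine = +0.89180.
Result = 0.0306·3.49·(-0.14781) / (0.0987·(+0.89180)) = -0.17934 rad/s; magnitude 0.17934 rad/s.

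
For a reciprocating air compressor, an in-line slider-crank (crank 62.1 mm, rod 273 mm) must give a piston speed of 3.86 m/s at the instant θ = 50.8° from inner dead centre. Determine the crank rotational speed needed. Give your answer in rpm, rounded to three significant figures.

For an in-line slider-crank, |v_piston| = rω|sinθ|·[1 + r cosθ/√(L² − r² sin²θ)].
With r = 0.0621 m, L = 0.273 m, θ = 50.8°: the bracketed kinematic factor |dx/dθ| = 0.055153 m.
ω = v/|dx/dθ| = 3.86/0.055153 = 69.987 rad/s.
N = 60ω/(2π) = 668.33 rpm.

668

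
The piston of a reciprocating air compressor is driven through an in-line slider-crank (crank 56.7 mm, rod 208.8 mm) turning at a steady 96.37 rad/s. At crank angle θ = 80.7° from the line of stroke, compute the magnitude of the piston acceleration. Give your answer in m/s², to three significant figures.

ω = 96.37 rad/s
x(θ) = r cosθ + √(L² − r² sin²θ); with ω constant, a = ω²·d²x/dθ².
d²x/dθ² = −r cosθ − r²(cos2θ)/√u − r⁴ sin²2θ/(4u^{3/2}),  u = L² − r² sin²θ = 0.0404665 m².
Substituting r = 0.0567 m, L = 0.2088 m, θ = 80.7°: d²x/dθ² = +0.0059516 m.
a = ω²·d²x/dθ² = (96.37)²·(+0.0059516) = +55.273 m/s²;  |a| = 55.273 m/s².

55.3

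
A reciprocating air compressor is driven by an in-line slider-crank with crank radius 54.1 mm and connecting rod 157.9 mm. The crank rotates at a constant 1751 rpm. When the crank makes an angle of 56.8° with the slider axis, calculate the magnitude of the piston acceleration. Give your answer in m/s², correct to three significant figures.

753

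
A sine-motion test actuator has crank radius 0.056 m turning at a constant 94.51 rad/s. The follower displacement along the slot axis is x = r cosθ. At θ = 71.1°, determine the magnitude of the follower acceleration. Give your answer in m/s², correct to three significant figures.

162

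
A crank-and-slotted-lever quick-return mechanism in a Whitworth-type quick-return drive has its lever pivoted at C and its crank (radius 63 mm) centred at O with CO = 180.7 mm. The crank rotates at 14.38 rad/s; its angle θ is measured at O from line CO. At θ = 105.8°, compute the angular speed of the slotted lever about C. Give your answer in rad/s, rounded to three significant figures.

ω = 14.38 rad/s
Crank pin A relative to C: A = (d + r cosθ, r sinθ); lever angle φ = atan2(r sinθ, d + r cosθ).
Differentiating tanφ: φ̇ = rω(d cosθ + r)/(d² + r² + 2dr cosθ).
d² + r² + 2dr cosθ = |CA|² = 0.0304222 m²;  d cosθ + r = +0.013799 m.
|ω_lever| = |0.063·14.38·+0.013799| / 0.0304222 = 0.41092 rad/s.

0.411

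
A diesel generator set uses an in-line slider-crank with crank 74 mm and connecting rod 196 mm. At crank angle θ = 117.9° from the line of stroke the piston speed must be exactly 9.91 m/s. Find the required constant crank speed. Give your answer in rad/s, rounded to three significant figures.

For an in-line slider-crank, |v_piston| = rω|sinθ|·[1 + r cosθ/√(L² − r² sin²θ)].
With r = 0.074 m, L = 0.196 m, θ = 117.9°: the bracketed kinematic factor |dx/dθ| = 0.053142 m.
ω = v/|dx/dθ| = 9.91/0.053142 = 186.48 rad/s.

186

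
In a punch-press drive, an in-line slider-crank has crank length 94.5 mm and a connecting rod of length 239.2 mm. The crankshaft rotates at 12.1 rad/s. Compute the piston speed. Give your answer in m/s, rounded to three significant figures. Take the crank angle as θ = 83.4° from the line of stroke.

1.19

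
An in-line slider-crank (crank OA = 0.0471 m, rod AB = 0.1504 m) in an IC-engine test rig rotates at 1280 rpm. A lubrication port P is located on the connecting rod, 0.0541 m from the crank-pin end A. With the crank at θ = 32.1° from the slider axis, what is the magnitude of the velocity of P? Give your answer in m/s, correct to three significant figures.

ω = 134 rad/s.  Crank-pin speed |V_A| = rω = 6.3133 m/s, perpendicular to OA.
Rod angle: sinφ = −(r/L) sinθ ⇒ φ = -9.579°; ω_rod = −rω cosθ/√(L²−r²sin²θ) = -36.063 rad/s.
V_P = V_A + ω_rod × AP, with AP = 0.0541 m along the rod.
Components: V_Px = −rω sinθ − a·ω_rod·sinφ = -3.6796 m/s;  V_Py = rω cosθ + a·ω_rod·cosφ = +3.4244 m/s.
|V_P| = √(V_Px² + V_Py²) = 5.0265 m/s.

5.03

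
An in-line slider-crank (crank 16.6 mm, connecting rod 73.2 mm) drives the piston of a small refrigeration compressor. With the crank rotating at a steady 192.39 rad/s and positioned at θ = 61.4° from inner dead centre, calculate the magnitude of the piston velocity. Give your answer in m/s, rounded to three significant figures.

ω = 192.4 rad/s
For an in-line slider-crank, x = r cosθ + √(L² − r² sin²θ), so v = −rω sinθ·[1 + r cosθ/√(L² − r² sin²θ)].
With r = 0.0166 m, L = 0.0732 m, θ = 61.4°: √(L² − r² sin²θ) = 0.071734 m.
v = −0.0166·192.4·0.87798·[1 + 0.0166·0.47869/0.071734] = -3.1146 m/s.
|v| = 3.1146 m/s.

3.11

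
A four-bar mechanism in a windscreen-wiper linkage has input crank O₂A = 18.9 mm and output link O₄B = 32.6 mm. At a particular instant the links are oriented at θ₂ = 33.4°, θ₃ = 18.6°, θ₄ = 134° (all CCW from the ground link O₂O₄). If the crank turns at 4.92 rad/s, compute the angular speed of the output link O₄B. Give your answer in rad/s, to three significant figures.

0.807

ω₂ = 4.92 rad/s
Differentiating the loop-closure r₂e^{iθ₂}+r₃e^{iθ₃}=r₁+r₄e^{iθ₄} gives r₂ω₂e^{iθ₂}+r₃ω₃e^{iθ₃}=r₄ω₄e^{iθ₄}.
Eliminating the other unknown: ω₄ = r₂ω₂ sin(θ₂−θ₃) / [r₄ sin(θ₄−θ₃)].
Numerator sine = +0.25545; denominator sine = +0.90334.
Result = 0.0189·4.92·(+0.25545) / (0.0326·(+0.90334)) = +0.8066 rad/s; magnitude 0.8066 rad/s.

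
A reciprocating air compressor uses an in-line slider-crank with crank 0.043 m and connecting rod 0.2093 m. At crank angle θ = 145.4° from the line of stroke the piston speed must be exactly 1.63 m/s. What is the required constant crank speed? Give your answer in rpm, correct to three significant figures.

768

For an in-line slider-crank, |v_piston| = rω|sinθ|·[1 + r cosθ/√(L² − r² sin²θ)].
With r = 0.043 m, L = 0.2093 m, θ = 145.4°: the bracketed kinematic factor |dx/dθ| = 0.02026 m.
ω = v/|dx/dθ| = 1.63/0.02026 = 80.455 rad/s.
N = 60ω/(2π) = 768.29 rpm.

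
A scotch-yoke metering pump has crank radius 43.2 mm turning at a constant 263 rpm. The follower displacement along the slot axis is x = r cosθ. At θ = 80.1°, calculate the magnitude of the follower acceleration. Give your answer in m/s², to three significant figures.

5.63

ω = 27.54 rad/s (from 263 rpm).
x = r cosθ ⇒ ẍ = −rω² cosθ (ω constant).
|a| = rω²|cosθ| = 0.0432·(27.54)²·|cos 80.1°| = 5.6338 m/s².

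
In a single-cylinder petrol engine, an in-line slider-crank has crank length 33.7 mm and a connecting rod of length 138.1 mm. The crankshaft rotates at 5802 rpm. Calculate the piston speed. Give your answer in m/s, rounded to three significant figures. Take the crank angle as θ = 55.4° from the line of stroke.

ω = 2π·5802/60 = 607.6 rad/s
For an in-line slider-crank, x = r cosθ + √(L² − r² sin²θ), so v = −rω sinθ·[1 + r cosθ/√(L² − r² sin²θ)].
With r = 0.0337 m, L = 0.1381 m, θ = 55.4°: √(L² − r² sin²θ) = 0.13529 m.
v = −0.0337·607.6·0.82314·[1 + 0.0337·0.56784/0.13529] = -19.238 m/s.
|v| = 19.238 m/s.

19.2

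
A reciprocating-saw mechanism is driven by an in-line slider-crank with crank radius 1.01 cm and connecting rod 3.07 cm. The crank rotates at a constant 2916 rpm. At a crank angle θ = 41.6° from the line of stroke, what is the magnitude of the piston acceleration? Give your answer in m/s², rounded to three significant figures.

751

ω = 2π·2916/60 = 305.4 rad/s
x(θ) = r cosθ + √(L² − r² sin²θ); with ω constant, a = ω²·d²x/dθ².
d²x/dθ² = −r cosθ − r²(cos2θ)/√u − r⁴ sin²2θ/(4u^{3/2}),  u = L² − r² sin²θ = 0.000897524 m².
Substituting r = 0.0101 m, L = 0.0307 m, θ = 41.6°: d²x/dθ² = -0.0080513 m.
a = ω²·d²x/dθ² = (305.4)²·(-0.0080513) = -750.76 m/s²;  |a| = 750.76 m/s².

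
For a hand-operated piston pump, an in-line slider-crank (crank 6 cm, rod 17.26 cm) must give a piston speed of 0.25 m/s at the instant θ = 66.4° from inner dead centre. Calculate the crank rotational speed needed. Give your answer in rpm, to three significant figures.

37.9

For an in-line slider-crank, |v_piston| = rω|sinθ|·[1 + r cosθ/√(L² − r² sin²θ)].
With r = 0.06 m, L = 0.1726 m, θ = 66.4°: the bracketed kinematic factor |dx/dθ| = 0.063054 m.
ω = v/|dx/dθ| = 0.25/0.063054 = 3.9648 rad/s.
N = 60ω/(2π) = 37.861 rpm.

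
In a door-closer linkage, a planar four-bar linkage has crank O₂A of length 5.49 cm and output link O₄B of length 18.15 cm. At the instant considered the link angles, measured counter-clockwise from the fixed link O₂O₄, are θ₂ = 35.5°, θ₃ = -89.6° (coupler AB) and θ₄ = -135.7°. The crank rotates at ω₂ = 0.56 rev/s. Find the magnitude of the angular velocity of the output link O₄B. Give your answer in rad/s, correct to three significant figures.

ω₂ = 3.519 rad/s (from 0.56 rev/s).
Differentiating the loop-closure r₂e^{iθ₂}+r₃e^{iθ₃}=r₁+r₄e^{iθ₄} gives r₂ω₂e^{iθ₂}+r₃ω₃e^{iθ₃}=r₄ω₄e^{iθ₄}.
Eliminating the other unknown: ω₄ = r₂ω₂ sin(θ₂−θ₃) / [r₄ sin(θ₄−θ₃)].
Numerator sine = +0.81815; denominator sine = -0.72055.
Result = 0.0549·3.519·(+0.81815) / (0.1815·(-0.72055)) = -1.2085 rad/s; magnitude 1.2085 rad/s.

1.21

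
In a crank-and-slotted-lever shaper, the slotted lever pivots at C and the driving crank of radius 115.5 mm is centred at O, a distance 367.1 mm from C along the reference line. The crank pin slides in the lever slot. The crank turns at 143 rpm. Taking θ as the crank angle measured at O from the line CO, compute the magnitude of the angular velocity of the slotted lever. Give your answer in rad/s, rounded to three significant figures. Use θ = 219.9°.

3.46

ω = 14.97 rad/s (from 143 rpm).
Crank pin A relative to C: A = (d + r cosθ, r sinθ); lever angle φ = atan2(r sinθ, d + r cosθ).
Differentiating tanφ: φ̇ = rω(d cosθ + r)/(d² + r² + 2dr cosθ).
d² + r² + 2dr cosθ = |CA|² = 0.083047 m²;  d cosθ + r = -0.16613 m.
|ω_lever| = |0.1155·14.97·-0.16613| / 0.083047 = 3.4599 rad/s.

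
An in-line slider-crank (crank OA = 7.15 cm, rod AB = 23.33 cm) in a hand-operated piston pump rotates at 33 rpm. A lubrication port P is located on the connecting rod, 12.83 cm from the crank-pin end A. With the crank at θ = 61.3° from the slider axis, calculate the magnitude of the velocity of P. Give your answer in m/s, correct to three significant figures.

ω = 3.456 rad/s.  Crank-pin speed |V_A| = rω = 0.24709 m/s, perpendicular to OA.
Rod angle: sinφ = −(r/L) sinθ ⇒ φ = -15.594°; ω_rod = −rω cosθ/√(L²−r²sin²θ) = -0.52804 rad/s.
V_P = V_A + ω_rod × AP, with AP = 0.1283 m along the rod.
Components: V_Px = −rω sinθ − a·ω_rod·sinφ = -0.23494 m/s;  V_Py = rω cosθ + a·ω_rod·cosφ = +0.053403 m/s.
|V_P| = √(V_Px² + V_Py²) = 0.24094 m/s.

0.241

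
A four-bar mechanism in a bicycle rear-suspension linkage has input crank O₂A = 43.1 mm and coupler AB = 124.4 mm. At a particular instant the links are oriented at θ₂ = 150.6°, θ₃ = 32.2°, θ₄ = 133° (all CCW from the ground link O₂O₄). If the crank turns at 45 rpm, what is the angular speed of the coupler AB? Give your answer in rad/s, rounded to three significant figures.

ω₂ = 4.712 rad/s (from 45 rpm).
Differentiating the loop-closure r₂e^{iθ₂}+r₃e^{iθ₃}=r₁+r₄e^{iθ₄} gives r₂ω₂e^{iθ₂}+r₃ω₃e^{iθ₃}=r₄ω₄e^{iθ₄}.
Eliminating the other unknown: ω₃ = r₂ω₂ sin(θ₄−θ₂) / [r₃ sin(θ₃−θ₄)].
Numerator sine = -0.30237; denominator sine = -0.98229.
Result = 0.0431·4.712·(-0.30237) / (0.1244·(-0.98229)) = +0.50257 rad/s; magnitude 0.50257 rad/s.

0.503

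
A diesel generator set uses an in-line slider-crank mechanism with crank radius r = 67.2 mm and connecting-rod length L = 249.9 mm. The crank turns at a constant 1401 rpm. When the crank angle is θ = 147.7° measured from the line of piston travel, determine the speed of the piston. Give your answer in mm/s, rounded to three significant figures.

ω = 2π·1401/60 = 146.7 rad/s
For an in-line slider-crank, x = r cosθ + √(L² − r² sin²θ), so v = −rω sinθ·[1 + r cosθ/√(L² − r² sin²θ)].
With r = 0.0672 m, L = 0.2499 m, θ = 147.7°: √(L² − r² sin²θ) = 0.24731 m.
v = −0.0672·146.7·0.53435·[1 + 0.0672·-0.84526/0.24731] = -4.0582 m/s.
|v| = 4.0582 m/s = 4058.2 mm/s.

4060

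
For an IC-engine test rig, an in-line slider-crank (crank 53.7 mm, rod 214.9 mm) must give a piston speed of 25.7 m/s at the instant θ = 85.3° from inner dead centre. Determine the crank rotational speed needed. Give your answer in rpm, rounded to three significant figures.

4490

For an in-line slider-crank, |v_piston| = rω|sinθ|·[1 + r cosθ/√(L² − r² sin²θ)].
With r = 0.0537 m, L = 0.2149 m, θ = 85.3°: the bracketed kinematic factor |dx/dθ| = 0.054651 m.
ω = v/|dx/dθ| = 25.7/0.054651 = 470.26 rad/s.
N = 60ω/(2π) = 4490.6 rpm.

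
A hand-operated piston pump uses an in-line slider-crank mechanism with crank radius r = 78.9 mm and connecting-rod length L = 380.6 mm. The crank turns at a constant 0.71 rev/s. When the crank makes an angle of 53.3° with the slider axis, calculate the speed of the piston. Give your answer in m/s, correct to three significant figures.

ω = 2π·0.71 = 4.461 rad/s
For an in-line slider-crank, x = r cosθ + √(L² − r² sin²θ), so v = −rω sinθ·[1 + r cosθ/√(L² − r² sin²θ)].
With r = 0.0789 m, L = 0.3806 m, θ = 53.3°: √(L² − r² sin²θ) = 0.37531 m.
v = −0.0789·4.461·0.80178·[1 + 0.0789·0.59763/0.37531] = -0.31766 m/s.
|v| = 0.31766 m/s.

0.318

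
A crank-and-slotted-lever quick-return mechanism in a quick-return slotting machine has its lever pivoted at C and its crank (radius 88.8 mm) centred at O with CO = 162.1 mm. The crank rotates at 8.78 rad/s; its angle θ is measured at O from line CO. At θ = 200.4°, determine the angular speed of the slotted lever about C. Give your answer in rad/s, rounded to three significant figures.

ω = 8.78 rad/s
Crank pin A relative to C: A = (d + r cosθ, r sinθ); lever angle φ = atan2(r sinθ, d + r cosθ).
Differentiating tanφ: φ̇ = rω(d cosθ + r)/(d² + r² + 2dr cosθ).
d² + r² + 2dr cosθ = |CA|² = 0.00717848 m²;  d cosθ + r = -0.063133 m.
|ω_lever| = |0.0888·8.78·-0.063133| / 0.00717848 = 6.857 rad/s.

6.86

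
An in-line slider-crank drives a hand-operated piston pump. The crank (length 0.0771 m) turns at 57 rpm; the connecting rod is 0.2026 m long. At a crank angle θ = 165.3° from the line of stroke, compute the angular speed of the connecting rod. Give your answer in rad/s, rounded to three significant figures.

ω = 5.969 rad/s (converted from 57 rpm).
The rod makes angle φ with the slider axis where L sinφ = r sinθ; differentiating, L cosφ·φ̇ = r ω cosθ.
L cosφ = √(L² − r² sin²θ) = 0.20165 m.
|ω_rod| = r ω |cosθ| / √(L² − r² sin²θ) = 0.0771·5.969·0.96727/0.20165 = 2.2075 rad/s.

2.21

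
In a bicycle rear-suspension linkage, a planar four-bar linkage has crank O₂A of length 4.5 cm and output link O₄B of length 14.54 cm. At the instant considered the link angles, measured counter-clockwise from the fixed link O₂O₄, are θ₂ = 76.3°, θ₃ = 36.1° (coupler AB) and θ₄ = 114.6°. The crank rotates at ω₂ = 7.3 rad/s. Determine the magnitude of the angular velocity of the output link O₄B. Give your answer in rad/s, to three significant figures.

ω₂ = 7.3 rad/s
Differentiating the loop-closure r₂e^{iθ₂}+r₃e^{iθ₃}=r₁+r₄e^{iθ₄} gives r₂ω₂e^{iθ₂}+r₃ω₃e^{iθ₃}=r₄ω₄e^{iθ₄}.
Eliminating the other unknown: ω₄ = r₂ω₂ sin(θ₂−θ₃) / [r₄ sin(θ₄−θ₃)].
Numerator sine = +0.64546; denominator sine = +0.97992.
Result = 0.045·7.3·(+0.64546) / (0.1454·(+0.97992)) = +1.4881 rad/s; magnitude 1.4881 rad/s.

1.49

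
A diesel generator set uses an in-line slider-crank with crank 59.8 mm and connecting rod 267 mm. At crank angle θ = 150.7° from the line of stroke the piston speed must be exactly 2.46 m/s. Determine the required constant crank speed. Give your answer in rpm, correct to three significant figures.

For an in-line slider-crank, |v_piston| = rω|sinθ|·[1 + r cosθ/√(L² − r² sin²θ)].
With r = 0.0598 m, L = 0.267 m, θ = 150.7°: the bracketed kinematic factor |dx/dθ| = 0.023514 m.
ω = v/|dx/dθ| = 2.46/0.023514 = 104.62 rad/s.
N = 60ω/(2π) = 999.01 rpm.

999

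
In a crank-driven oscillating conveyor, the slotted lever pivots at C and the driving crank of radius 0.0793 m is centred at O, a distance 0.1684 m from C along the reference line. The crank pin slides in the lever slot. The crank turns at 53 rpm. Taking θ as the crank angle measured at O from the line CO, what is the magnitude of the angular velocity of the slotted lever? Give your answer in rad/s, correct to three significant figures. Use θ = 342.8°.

1.76

ω = 5.55 rad/s (from 53 rpm).
Crank pin A relative to C: A = (d + r cosθ, r sinθ); lever angle φ = atan2(r sinθ, d + r cosθ).
Differentiating tanφ: φ̇ = rω(d cosθ + r)/(d² + r² + 2dr cosθ).
d² + r² + 2dr cosθ = |CA|² = 0.0601609 m²;  d cosθ + r = +0.24017 m.
|ω_lever| = |0.0793·5.55·+0.24017| / 0.0601609 = 1.757 rad/s.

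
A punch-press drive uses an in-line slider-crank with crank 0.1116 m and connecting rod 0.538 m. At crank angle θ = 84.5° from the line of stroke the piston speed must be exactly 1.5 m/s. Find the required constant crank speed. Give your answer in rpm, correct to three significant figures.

126

For an in-line slider-crank, |v_piston| = rω|sinθ|·[1 + r cosθ/√(L² − r² sin²θ)].
With r = 0.1116 m, L = 0.538 m, θ = 84.5°: the bracketed kinematic factor |dx/dθ| = 0.11334 m.
ω = v/|dx/dθ| = 1.5/0.11334 = 13.234 rad/s.
N = 60ω/(2π) = 126.38 rpm.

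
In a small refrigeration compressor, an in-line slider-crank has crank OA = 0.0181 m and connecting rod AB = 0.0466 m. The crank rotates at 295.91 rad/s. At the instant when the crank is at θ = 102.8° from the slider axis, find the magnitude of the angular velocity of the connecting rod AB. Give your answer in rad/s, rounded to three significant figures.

27.5

ω = 295.9 rad/s
The rod makes angle φ with the slider axis where L sinφ = r sinθ; differentiating, L cosφ·φ̇ = r ω cosθ.
L cosφ = √(L² − r² sin²θ) = 0.043128 m.
|ω_rod| = r ω |cosθ| / √(L² − r² sin²θ) = 0.0181·295.9·0.22155/0.043128 = 27.514 rad/s.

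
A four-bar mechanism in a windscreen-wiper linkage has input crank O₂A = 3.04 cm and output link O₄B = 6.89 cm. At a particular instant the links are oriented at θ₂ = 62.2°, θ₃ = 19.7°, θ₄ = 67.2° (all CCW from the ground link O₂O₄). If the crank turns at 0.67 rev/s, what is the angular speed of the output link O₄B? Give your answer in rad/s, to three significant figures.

1.70

ω₂ = 4.21 rad/s (from 0.67 rev/s).
Differentiating the loop-closure r₂e^{iθ₂}+r₃e^{iθ₃}=r₁+r₄e^{iθ₄} gives r₂ω₂e^{iθ₂}+r₃ω₃e^{iθ₃}=r₄ω₄e^{iθ₄}.
Eliminating the other unknown: ω₄ = r₂ω₂ sin(θ₂−θ₃) / [r₄ sin(θ₄−θ₃)].
Numerator sine = +0.67559; denominator sine = +0.73728.
Result = 0.0304·4.21·(+0.67559) / (0.0689·(+0.73728)) = +1.702 rad/s; magnitude 1.702 rad/s.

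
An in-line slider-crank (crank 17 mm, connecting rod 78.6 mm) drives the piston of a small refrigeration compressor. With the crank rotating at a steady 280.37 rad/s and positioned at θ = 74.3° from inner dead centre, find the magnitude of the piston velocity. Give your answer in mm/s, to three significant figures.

4860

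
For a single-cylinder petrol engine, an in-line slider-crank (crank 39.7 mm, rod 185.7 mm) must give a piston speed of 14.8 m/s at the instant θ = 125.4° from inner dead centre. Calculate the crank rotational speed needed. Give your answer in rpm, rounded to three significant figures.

5000

For an in-line slider-crank, |v_piston| = rω|sinθ|·[1 + r cosθ/√(L² − r² sin²θ)].
With r = 0.0397 m, L = 0.1857 m, θ = 125.4°: the bracketed kinematic factor |dx/dθ| = 0.028291 m.
ω = v/|dx/dθ| = 14.8/0.028291 = 523.14 rad/s.
N = 60ω/(2π) = 4995.6 rpm.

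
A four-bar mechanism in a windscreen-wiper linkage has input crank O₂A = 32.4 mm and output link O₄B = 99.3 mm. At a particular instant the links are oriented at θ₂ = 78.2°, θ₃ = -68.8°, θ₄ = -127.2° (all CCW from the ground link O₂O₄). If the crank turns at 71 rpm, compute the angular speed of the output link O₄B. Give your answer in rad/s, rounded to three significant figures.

ω₂ = 7.435 rad/s (from 71 rpm).
Differentiating the loop-closure r₂e^{iθ₂}+r₃e^{iθ₃}=r₁+r₄e^{iθ₄} gives r₂ω₂e^{iθ₂}+r₃ω₃e^{iθ₃}=r₄ω₄e^{iθ₄}.
Eliminating the other unknown: ω₄ = r₂ω₂ sin(θ₂−θ₃) / [r₄ sin(θ₄−θ₃)].
Numerator sine = +0.54464; denominator sine = -0.85173.
Result = 0.0324·7.435·(+0.54464) / (0.0993·(-0.85173)) = -1.5513 rad/s; magnitude 1.5513 rad/s.

1.55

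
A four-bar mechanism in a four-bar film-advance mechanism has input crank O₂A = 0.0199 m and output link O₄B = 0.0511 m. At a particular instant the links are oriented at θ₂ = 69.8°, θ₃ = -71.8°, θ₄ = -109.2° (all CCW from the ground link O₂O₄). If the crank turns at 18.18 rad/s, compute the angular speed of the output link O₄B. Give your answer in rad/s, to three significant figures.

ω₂ = 18.18 rad/s
Differentiating the loop-closure r₂e^{iθ₂}+r₃e^{iθ₃}=r₁+r₄e^{iθ₄} gives r₂ω₂e^{iθ₂}+r₃ω₃e^{iθ₃}=r₄ω₄e^{iθ₄}.
Eliminating the other unknown: ω₄ = r₂ω₂ sin(θ₂−θ₃) / [r₄ sin(θ₄−θ₃)].
Numerator sine = +0.62115; denominator sine = -0.60738.
Result = 0.0199·18.18·(+0.62115) / (0.0511·(-0.60738)) = -7.2404 rad/s; magnitude 7.2404 rad/s.

7.24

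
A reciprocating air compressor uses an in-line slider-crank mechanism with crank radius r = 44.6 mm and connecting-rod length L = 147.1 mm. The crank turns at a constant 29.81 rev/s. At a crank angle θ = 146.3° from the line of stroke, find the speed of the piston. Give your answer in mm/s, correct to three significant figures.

3450

ω = 2π·29.8 = 187.3 rad/s
For an in-line slider-crank, x = r cosθ + √(L² − r² sin²θ), so v = −rω sinθ·[1 + r cosθ/√(L² − r² sin²θ)].
With r = 0.0446 m, L = 0.1471 m, θ = 146.3°: √(L² − r² sin²θ) = 0.145 m.
v = −0.0446·187.3·0.55484·[1 + 0.0446·-0.83195/0.145] = -3.4489 m/s.
|v| = 3.4489 m/s = 3448.9 mm/s.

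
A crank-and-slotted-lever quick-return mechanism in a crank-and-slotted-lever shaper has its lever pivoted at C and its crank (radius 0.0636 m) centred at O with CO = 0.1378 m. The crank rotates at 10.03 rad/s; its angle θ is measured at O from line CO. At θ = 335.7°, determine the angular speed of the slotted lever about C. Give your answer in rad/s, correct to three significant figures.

3.09

ω = 10.03 rad/s
Crank pin A relative to C: A = (d + r cosθ, r sinθ); lever angle φ = atan2(r sinθ, d + r cosθ).
Differentiating tanφ: φ̇ = rω(d cosθ + r)/(d² + r² + 2dr cosθ).
d² + r² + 2dr cosθ = |CA|² = 0.039009 m²;  d cosθ + r = +0.18919 m.
|ω_lever| = |0.0636·10.03·+0.18919| / 0.039009 = 3.0938 rad/s.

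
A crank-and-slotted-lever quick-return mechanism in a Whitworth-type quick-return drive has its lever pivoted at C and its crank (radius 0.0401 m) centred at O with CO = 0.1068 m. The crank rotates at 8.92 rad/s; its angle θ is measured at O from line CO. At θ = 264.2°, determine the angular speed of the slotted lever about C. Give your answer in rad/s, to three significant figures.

0.863

ω = 8.92 rad/s
Crank pin A relative to C: A = (d + r cosθ, r sinθ); lever angle φ = atan2(r sinθ, d + r cosθ).
Differentiating tanφ: φ̇ = rω(d cosθ + r)/(d² + r² + 2dr cosθ).
d² + r² + 2dr cosθ = |CA|² = 0.0121487 m²;  d cosθ + r = +0.029307 m.
|ω_lever| = |0.0401·8.92·+0.029307| / 0.0121487 = 0.86289 rad/s.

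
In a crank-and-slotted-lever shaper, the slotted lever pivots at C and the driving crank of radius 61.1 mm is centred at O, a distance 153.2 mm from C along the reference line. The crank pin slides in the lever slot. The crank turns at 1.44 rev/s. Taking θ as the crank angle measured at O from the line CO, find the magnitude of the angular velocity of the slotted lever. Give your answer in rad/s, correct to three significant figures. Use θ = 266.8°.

1.11

ω = 9.048 rad/s (from 1.44 rev/s).
Crank pin A relative to C: A = (d + r cosθ, r sinθ); lever angle φ = atan2(r sinθ, d + r cosθ).
Differentiating tanφ: φ̇ = rω(d cosθ + r)/(d² + r² + 2dr cosθ).
d² + r² + 2dr cosθ = |CA|² = 0.0261584 m²;  d cosθ + r = +0.052548 m.
|ω_lever| = |0.0611·9.048·+0.052548| / 0.0261584 = 1.1105 rad/s.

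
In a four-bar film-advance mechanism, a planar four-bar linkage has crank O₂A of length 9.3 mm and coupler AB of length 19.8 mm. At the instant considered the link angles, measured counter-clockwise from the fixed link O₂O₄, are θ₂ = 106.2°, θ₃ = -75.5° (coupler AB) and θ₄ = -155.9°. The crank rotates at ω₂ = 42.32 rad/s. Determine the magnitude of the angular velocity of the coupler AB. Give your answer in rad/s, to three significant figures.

20.0

ω₂ = 42.32 rad/s
Differentiating the loop-closure r₂e^{iθ₂}+r₃e^{iθ₃}=r₁+r₄e^{iθ₄} gives r₂ω₂e^{iθ₂}+r₃ω₃e^{iθ₃}=r₄ω₄e^{iθ₄}.
Eliminating the other unknown: ω₃ = r₂ω₂ sin(θ₄−θ₂) / [r₃ sin(θ₃−θ₄)].
Numerator sine = +0.99051; denominator sine = +0.98600.
Result = 0.0093·42.32·(+0.99051) / (0.0198·(+0.98600)) = +19.969 rad/s; magnitude 19.969 rad/s.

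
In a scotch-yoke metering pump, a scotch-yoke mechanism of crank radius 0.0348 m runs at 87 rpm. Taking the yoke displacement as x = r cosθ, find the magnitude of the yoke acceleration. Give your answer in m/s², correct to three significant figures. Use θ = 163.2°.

ω = 9.111 rad/s (from 87 rpm).
x = r cosθ ⇒ ẍ = −rω² cosθ (ω constant).
|a| = rω²|cosθ| = 0.0348·(9.111)²·|cos 163.2°| = 2.7652 m/s².

2.77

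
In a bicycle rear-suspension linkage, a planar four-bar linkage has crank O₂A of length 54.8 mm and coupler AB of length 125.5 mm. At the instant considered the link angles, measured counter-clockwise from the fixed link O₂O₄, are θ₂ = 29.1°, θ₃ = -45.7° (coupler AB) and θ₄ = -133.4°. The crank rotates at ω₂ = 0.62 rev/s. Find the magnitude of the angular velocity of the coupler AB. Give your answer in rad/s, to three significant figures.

ω₂ = 3.896 rad/s (from 0.62 rev/s).
Differentiating the loop-closure r₂e^{iθ₂}+r₃e^{iθ₃}=r₁+r₄e^{iθ₄} gives r₂ω₂e^{iθ₂}+r₃ω₃e^{iθ₃}=r₄ω₄e^{iθ₄}.
Eliminating the other unknown: ω₃ = r₂ω₂ sin(θ₄−θ₂) / [r₃ sin(θ₃−θ₄)].
Numerator sine = -0.30071; denominator sine = +0.99919.
Result = 0.0548·3.896·(-0.30071) / (0.1255·(+0.99919)) = -0.51192 rad/s; magnitude 0.51192 rad/s.

0.512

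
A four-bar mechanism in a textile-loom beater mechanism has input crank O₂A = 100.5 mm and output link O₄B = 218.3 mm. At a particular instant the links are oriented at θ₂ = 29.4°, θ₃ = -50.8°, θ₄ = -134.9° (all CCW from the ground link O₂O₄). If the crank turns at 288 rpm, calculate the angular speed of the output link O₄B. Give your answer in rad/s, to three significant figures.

13.8

ω₂ = 30.16 rad/s (from 288 rpm).
Differentiating the loop-closure r₂e^{iθ₂}+r₃e^{iθ₃}=r₁+r₄e^{iθ₄} gives r₂ω₂e^{iθ₂}+r₃ω₃e^{iθ₃}=r₄ω₄e^{iθ₄}.
Eliminating the other unknown: ω₄ = r₂ω₂ sin(θ₂−θ₃) / [r₄ sin(θ₄−θ₃)].
Numerator sine = +0.98541; denominator sine = -0.99470.
Result = 0.1005·30.16·(+0.98541) / (0.2183·(-0.99470)) = -13.755 rad/s; magnitude 13.755 rad/s.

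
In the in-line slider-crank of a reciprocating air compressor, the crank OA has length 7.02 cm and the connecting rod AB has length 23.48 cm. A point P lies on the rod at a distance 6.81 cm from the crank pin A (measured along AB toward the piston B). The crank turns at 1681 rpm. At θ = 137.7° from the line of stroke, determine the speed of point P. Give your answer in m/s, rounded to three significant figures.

ω = 176 rad/s.  Crank-pin speed |V_A| = rω = 12.358 m/s, perpendicular to OA.
Rod angle: sinφ = −(r/L) sinθ ⇒ φ = -11.608°; ω_rod = −rω cosθ/√(L²−r²sin²θ) = +39.74 rad/s.
V_P = V_A + ω_rod × AP, with AP = 0.0681 m along the rod.
Components: V_Px = −rω sinθ − a·ω_rod·sinφ = -7.7723 m/s;  V_Py = rω cosθ + a·ω_rod·cosφ = -6.4891 m/s.
|V_P| = √(V_Px² + V_Py²) = 10.125 m/s.

10.1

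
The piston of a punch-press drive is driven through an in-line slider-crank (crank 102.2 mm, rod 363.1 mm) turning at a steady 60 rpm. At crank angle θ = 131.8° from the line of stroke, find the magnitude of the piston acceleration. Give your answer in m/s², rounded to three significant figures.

2.79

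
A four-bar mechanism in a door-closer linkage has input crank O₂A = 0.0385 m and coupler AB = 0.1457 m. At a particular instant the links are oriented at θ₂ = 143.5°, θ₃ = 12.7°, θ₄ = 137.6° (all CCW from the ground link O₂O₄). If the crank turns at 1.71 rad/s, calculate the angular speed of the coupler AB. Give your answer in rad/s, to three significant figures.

ω₂ = 1.71 rad/s
Differentiating the loop-closure r₂e^{iθ₂}+r₃e^{iθ₃}=r₁+r₄e^{iθ₄} gives r₂ω₂e^{iθ₂}+r₃ω₃e^{iθ₃}=r₄ω₄e^{iθ₄}.
Eliminating the other unknown: ω₃ = r₂ω₂ sin(θ₄−θ₂) / [r₃ sin(θ₃−θ₄)].
Numerator sine = -0.10279; denominator sine = -0.82015.
Result = 0.0385·1.71·(-0.10279) / (0.1457·(-0.82015)) = +0.056632 rad/s; magnitude 0.056632 rad/s.

0.0566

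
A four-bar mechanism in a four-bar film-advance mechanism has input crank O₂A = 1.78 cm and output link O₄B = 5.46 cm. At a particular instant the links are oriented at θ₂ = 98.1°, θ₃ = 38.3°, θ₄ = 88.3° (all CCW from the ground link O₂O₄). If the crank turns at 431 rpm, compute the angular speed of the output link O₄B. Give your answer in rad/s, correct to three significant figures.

ω₂ = 45.13 rad/s (from 431 rpm).
Differentiating the loop-closure r₂e^{iθ₂}+r₃e^{iθ₃}=r₁+r₄e^{iθ₄} gives r₂ω₂e^{iθ₂}+r₃ω₃e^{iθ₃}=r₄ω₄e^{iθ₄}.
Eliminating the other unknown: ω₄ = r₂ω₂ sin(θ₂−θ₃) / [r₄ sin(θ₄−θ₃)].
Numerator sine = +0.86427; denominator sine = +0.76604.
Result = 0.0178·45.13·(+0.86427) / (0.0546·(+0.76604)) = +16.601 rad/s; magnitude 16.601 rad/s.

16.6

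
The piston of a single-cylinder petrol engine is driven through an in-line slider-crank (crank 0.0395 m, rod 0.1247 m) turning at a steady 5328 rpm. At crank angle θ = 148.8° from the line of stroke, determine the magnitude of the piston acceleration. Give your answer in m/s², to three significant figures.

8610

ω = 2π·5328/60 = 557.9 rad/s
x(θ) = r cosθ + √(L² − r² sin²θ); with ω constant, a = ω²·d²x/dθ².
d²x/dθ² = −r cosθ − r²(cos2θ)/√u − r⁴ sin²2θ/(4u^{3/2}),  u = L² − r² sin²θ = 0.0151314 m².
Substituting r = 0.0395 m, L = 0.1247 m, θ = 148.8°: d²x/dθ² = +0.027654 m.
a = ω²·d²x/dθ² = (557.9)²·(+0.027654) = +8608.7 m/s²;  |a| = 8608.7 m/s².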